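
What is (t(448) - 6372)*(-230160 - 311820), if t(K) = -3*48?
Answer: 3531541680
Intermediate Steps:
t(K) = -144
(t(448) - 6372)*(-230160 - 311820) = (-144 - 6372)*(-230160 - 311820) = -6516*(-541980) = 3531541680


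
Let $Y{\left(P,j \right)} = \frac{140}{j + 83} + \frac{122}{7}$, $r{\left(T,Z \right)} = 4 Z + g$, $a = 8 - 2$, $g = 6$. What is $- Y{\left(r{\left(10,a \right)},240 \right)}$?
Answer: $- \frac{40386}{2261} \approx -17.862$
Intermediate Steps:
$a = 6$
$r{\left(T,Z \right)} = 6 + 4 Z$ ($r{\left(T,Z \right)} = 4 Z + 6 = 6 + 4 Z$)
$Y{\left(P,j \right)} = \frac{122}{7} + \frac{140}{83 + j}$ ($Y{\left(P,j \right)} = \frac{140}{83 + j} + 122 \cdot \frac{1}{7} = \frac{140}{83 + j} + \frac{122}{7} = \frac{122}{7} + \frac{140}{83 + j}$)
$- Y{\left(r{\left(10,a \right)},240 \right)} = - \frac{2 \left(5553 + 61 \cdot 240\right)}{7 \left(83 + 240\right)} = - \frac{2 \left(5553 + 14640\right)}{7 \cdot 323} = - \frac{2 \cdot 20193}{7 \cdot 323} = \left(-1\right) \frac{40386}{2261} = - \frac{40386}{2261}$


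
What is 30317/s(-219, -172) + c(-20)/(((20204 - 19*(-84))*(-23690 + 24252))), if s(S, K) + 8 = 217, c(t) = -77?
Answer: 371431741107/2560584400 ≈ 145.06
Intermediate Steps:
s(S, K) = 209 (s(S, K) = -8 + 217 = 209)
30317/s(-219, -172) + c(-20)/(((20204 - 19*(-84))*(-23690 + 24252))) = 30317/209 - 77*1/((-23690 + 24252)*(20204 - 19*(-84))) = 30317*(1/209) - 77*1/(562*(20204 + 1596)) = 30317/209 - 77/(21800*562) = 30317/209 - 77/12251600 = 371431741107/2560584400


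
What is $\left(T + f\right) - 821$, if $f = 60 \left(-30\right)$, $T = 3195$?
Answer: $574$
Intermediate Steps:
$f = -1800$
$\left(T + f\right) - 821 = \left(3195 - 1800\right) - 821 = 1395 - 821 = 574$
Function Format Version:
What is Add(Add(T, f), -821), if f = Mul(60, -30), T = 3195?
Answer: 574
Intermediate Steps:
f = -1800
Add(Add(T, f), -821) = Add(Add(3195, -1800), -821) = Add(1395, -821) = 574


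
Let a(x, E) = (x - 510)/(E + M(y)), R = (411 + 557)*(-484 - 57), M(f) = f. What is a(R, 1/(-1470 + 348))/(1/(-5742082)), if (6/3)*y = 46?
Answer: 3377206424064792/25805 ≈ 1.3087e+11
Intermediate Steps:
y = 23 (y = (½)*46 = 23)
R = -523688 (R = 968*(-541) = -523688)
a(x, E) = (-510 + x)/(23 + E) (a(x, E) = (x - 510)/(E + 23) = (-510 + x)/(23 + E))
a(R, 1/(-1470 + 348))/(1/(-5742082)) = ((-510 - 523688)/(23 + 1/(-1470 + 348)))/(1/(-5742082)) = (-524198/(23 + 1/(-1122)))/(-1/5742082) = (-524198/(23 - 1/1122))*(-5742082) = (-524198/(25805/1122))*(-5742082) = ((1122/25805)*(-524198))*(-5742082) = -588150156/25805*(-5742082) = 3377206424064792/25805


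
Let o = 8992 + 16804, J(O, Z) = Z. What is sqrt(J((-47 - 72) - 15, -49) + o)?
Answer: sqrt(25747) ≈ 160.46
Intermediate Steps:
o = 25796
sqrt(J((-47 - 72) - 15, -49) + o) = sqrt(-49 + 25796) = sqrt(25747)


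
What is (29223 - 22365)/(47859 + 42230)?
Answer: 6858/90089 ≈ 0.076125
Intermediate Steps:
(29223 - 22365)/(47859 + 42230) = 6858/90089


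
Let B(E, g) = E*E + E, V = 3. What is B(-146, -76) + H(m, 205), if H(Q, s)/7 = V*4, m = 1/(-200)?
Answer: 21254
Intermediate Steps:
m = -1/200 ≈ -0.0050000
H(Q, s) = 84 (H(Q, s) = 7*(3*4) = 7*12 = 84)
B(E, g) = E + E**2 (B(E, g) = E**2 + E = E + E**2)
B(-146, -76) + H(m, 205) = -146*(1 - 146) + 84 = -146*(-145) + 84 = 21170 + 84 = 21254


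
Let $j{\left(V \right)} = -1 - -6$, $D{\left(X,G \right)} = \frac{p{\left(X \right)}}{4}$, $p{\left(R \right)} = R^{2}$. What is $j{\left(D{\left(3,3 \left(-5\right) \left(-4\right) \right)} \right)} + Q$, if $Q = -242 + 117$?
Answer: $-120$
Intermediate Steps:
$D{\left(X,G \right)} = \frac{X^{2}}{4}$
$j{\left(V \right)} = 5$ ($j{\left(V \right)} = -1 + 6 = 5$)
$Q = -125$
$j{\left(D{\left(3,3 \left(-5\right) \left(-4\right) \right)} \right)} + Q = 5 - 125 = -120$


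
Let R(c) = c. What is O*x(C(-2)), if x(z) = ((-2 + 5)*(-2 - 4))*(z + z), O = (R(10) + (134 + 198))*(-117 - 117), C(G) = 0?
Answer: 0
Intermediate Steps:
O = -80028 (O = (10 + (134 + 198))*(-117 - 117) = (10 + 332)*(-234) = 342*(-234) = -80028)
x(z) = -36*z (x(z) = (3*(-6))*(2*z) = -36*z)
O*x(C(-2)) = -(-2881008)*0 = -80028*0 = 0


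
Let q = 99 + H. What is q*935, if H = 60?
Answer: 148665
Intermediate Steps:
q = 159 (q = 99 + 60 = 159)
q*935 = 159*935 = 148665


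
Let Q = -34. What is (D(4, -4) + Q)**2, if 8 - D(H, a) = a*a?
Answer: 1764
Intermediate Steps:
D(H, a) = 8 - a**2 (D(H, a) = 8 - a*a = 8 - a**2)
(D(4, -4) + Q)**2 = ((8 - 1*(-4)**2) - 34)**2 = ((8 - 1*16) - 34)**2 = ((8 - 16) - 34)**2 = (-8 - 34)**2 = (-42)**2 = 1764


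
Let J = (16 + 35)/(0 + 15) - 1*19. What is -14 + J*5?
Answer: -92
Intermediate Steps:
J = -78/5 (J = 51/15 - 19 = 51*(1/15) - 19 = 17/5 - 19 = -78/5 ≈ -15.600)
-14 + J*5 = -14 - 78/5*5 = -14 - 78 = -92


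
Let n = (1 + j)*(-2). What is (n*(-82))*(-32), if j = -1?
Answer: 0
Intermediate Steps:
n = 0 (n = (1 - 1)*(-2) = 0*(-2) = 0)
(n*(-82))*(-32) = (0*(-82))*(-32) = 0*(-32) = 0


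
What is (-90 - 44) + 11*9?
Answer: -35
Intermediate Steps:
(-90 - 44) + 11*9 = -134 + 99 = -35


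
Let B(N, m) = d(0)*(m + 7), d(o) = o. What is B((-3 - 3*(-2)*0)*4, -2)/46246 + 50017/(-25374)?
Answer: -50017/25374 ≈ -1.9712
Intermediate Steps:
B(N, m) = 0 (B(N, m) = 0*(m + 7) = 0*(7 + m) = 0)
B((-3 - 3*(-2)*0)*4, -2)/46246 + 50017/(-25374) = 0/46246 + 50017/(-25374) = 0*(1/46246) + 50017*(-1/25374) = 0 - 50017/25374 = -50017/25374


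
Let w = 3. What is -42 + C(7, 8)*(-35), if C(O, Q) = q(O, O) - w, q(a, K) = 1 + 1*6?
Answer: -182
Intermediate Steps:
q(a, K) = 7 (q(a, K) = 1 + 6 = 7)
C(O, Q) = 4 (C(O, Q) = 7 - 1*3 = 7 - 3 = 4)
-42 + C(7, 8)*(-35) = -42 + 4*(-35) = -42 - 140 = -182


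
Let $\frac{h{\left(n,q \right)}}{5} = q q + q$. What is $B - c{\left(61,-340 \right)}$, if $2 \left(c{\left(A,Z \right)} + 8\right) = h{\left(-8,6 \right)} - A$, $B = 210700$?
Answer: $\frac{421267}{2} \approx 2.1063 \cdot 10^{5}$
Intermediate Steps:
$h{\left(n,q \right)} = 5 q + 5 q^{2}$ ($h{\left(n,q \right)} = 5 \left(q q + q\right) = 5 \left(q^{2} + q\right) = 5 \left(q + q^{2}\right) = 5 q + 5 q^{2}$)
$c{\left(A,Z \right)} = 97 - \frac{A}{2}$ ($c{\left(A,Z \right)} = -8 + \frac{5 \cdot 6 \left(1 + 6\right) - A}{2} = -8 + \frac{5 \cdot 6 \cdot 7 - A}{2} = -8 + \frac{210 - A}{2} = -8 - \left(-105 + \frac{A}{2}\right) = 97 - \frac{A}{2}$)
$B - c{\left(61,-340 \right)} = 210700 - \left(97 - \frac{61}{2}\right) = 210700 - \frac{133}{2} = \frac{421267}{2}$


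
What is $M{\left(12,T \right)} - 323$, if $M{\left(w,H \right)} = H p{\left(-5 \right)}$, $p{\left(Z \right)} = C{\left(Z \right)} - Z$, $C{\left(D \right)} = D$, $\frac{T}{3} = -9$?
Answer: $-323$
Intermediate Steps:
$T = -27$ ($T = 3 \left(-9\right) = -27$)
$p{\left(Z \right)} = 0$ ($p{\left(Z \right)} = Z - Z = 0$)
$M{\left(w,H \right)} = 0$ ($M{\left(w,H \right)} = H 0 = 0$)
$M{\left(12,T \right)} - 323 = 0 - 323 = -323$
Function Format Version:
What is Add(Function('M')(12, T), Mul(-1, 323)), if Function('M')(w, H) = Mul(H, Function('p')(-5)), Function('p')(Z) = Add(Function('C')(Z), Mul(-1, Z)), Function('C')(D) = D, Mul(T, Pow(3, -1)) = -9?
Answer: -323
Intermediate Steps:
T = -27 (T = Mul(3, -9) = -27)
Function('p')(Z) = 0 (Function('p')(Z) = Add(Z, Mul(-1, Z)) = 0)
Function('M')(w, H) = 0 (Function('M')(w, H) = Mul(H, 0) = 0)
Add(Function('M')(12, T), Mul(-1, 323)) = Add(0, Mul(-1, 323)) = Add(0, -323) = -323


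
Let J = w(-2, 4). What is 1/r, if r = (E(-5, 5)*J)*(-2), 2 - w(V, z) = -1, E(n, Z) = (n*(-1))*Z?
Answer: -1/150 ≈ -0.0066667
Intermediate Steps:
E(n, Z) = -Z*n (E(n, Z) = (-n)*Z = -Z*n)
w(V, z) = 3 (w(V, z) = 2 - 1*(-1) = 2 + 1 = 3)
J = 3
r = -150 (r = (-1*5*(-5)*3)*(-2) = (25*3)*(-2) = 75*(-2) = -150)
1/r = 1/(-150) = -1/150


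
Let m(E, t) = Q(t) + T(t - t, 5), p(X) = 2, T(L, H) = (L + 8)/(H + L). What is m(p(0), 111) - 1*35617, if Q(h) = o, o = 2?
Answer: -178067/5 ≈ -35613.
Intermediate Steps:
Q(h) = 2
T(L, H) = (8 + L)/(H + L)
m(E, t) = 18/5 (m(E, t) = 2 + (8 + (t - t))/(5 + (t - t)) = 2 + (8 + 0)/(5 + 0) = 2 + 8/5 = 18/5)
m(p(0), 111) - 1*35617 = 18/5 - 1*35617 = 18/5 - 35617 = -178067/5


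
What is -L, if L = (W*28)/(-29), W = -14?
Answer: -392/29 ≈ -13.517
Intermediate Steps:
L = 392/29 (L = -14*28/(-29) = -392*(-1/29) = 392/29 ≈ 13.517)
-L = -1*392/29 = -392/29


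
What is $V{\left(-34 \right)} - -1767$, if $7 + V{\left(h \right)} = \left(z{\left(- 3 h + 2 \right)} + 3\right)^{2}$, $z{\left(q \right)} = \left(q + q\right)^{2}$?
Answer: $1872035049$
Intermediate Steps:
$z{\left(q \right)} = 4 q^{2}$ ($z{\left(q \right)} = \left(2 q\right)^{2} = 4 q^{2}$)
$V{\left(h \right)} = -7 + \left(3 + 4 \left(2 - 3 h\right)^{2}\right)^{2}$ ($V{\left(h \right)} = -7 + \left(4 \left(- 3 h + 2\right)^{2} + 3\right)^{2} = -7 + \left(4 \left(2 - 3 h\right)^{2} + 3\right)^{2} = -7 + \left(3 + 4 \left(2 - 3 h\right)^{2}\right)^{2}$)
$V{\left(-34 \right)} - -1767 = \left(-7 + \left(3 + 4 \left(-2 + 3 \left(-34\right)\right)^{2}\right)^{2}\right) - -1767 = \left(-7 + \left(3 + 4 \left(-2 - 102\right)^{2}\right)^{2}\right) + 1767 = \left(-7 + \left(3 + 4 \left(-104\right)^{2}\right)^{2}\right) + 1767 = \left(-7 + \left(3 + 4 \cdot 10816\right)^{2}\right) + 1767 = \left(-7 + \left(3 + 43264\right)^{2}\right) + 1767 = \left(-7 + 43267^{2}\right) + 1767 = \left(-7 + 1872033289\right) + 1767 = 1872033282 + 1767 = 1872035049$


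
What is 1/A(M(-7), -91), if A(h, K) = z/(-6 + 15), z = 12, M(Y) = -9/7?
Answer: ¾ ≈ 0.75000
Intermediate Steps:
M(Y) = -9/7 (M(Y) = -9*⅐ = -9/7)
A(h, K) = 4/3 (A(h, K) = 12/(-6 + 15) = 12/9 = 12*(⅑) = 4/3)
1/A(M(-7), -91) = 1/(4/3) = ¾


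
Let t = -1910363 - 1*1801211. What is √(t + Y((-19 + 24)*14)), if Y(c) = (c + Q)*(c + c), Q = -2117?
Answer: I*√3998154 ≈ 1999.5*I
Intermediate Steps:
t = -3711574 (t = -1910363 - 1801211 = -3711574)
Y(c) = 2*c*(-2117 + c) (Y(c) = (c - 2117)*(c + c) = (-2117 + c)*(2*c) = 2*c*(-2117 + c))
√(t + Y((-19 + 24)*14)) = √(-3711574 + 2*((-19 + 24)*14)*(-2117 + (-19 + 24)*14)) = √(-3711574 + 2*(5*14)*(-2117 + 5*14)) = √(-3711574 + 2*70*(-2117 + 70)) = √(-3711574 + 2*70*(-2047)) = √(-3711574 - 286580) = √(-3998154) = I*√3998154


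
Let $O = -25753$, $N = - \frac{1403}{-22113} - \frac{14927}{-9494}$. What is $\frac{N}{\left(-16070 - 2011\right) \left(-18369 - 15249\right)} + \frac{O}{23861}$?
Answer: $- \frac{3286389535964276285815}{3044947808533294791036} \approx -1.0793$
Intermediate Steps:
$N = \frac{343400833}{209940822}$ ($N = \left(-1403\right) \left(- \frac{1}{22113}\right) - - \frac{14927}{9494} = \frac{1403}{22113} + \frac{14927}{9494} = \frac{343400833}{209940822} \approx 1.6357$)
$\frac{N}{\left(-16070 - 2011\right) \left(-18369 - 15249\right)} + \frac{O}{23861} = \frac{343400833}{209940822 \left(-16070 - 2011\right) \left(-18369 - 15249\right)} - \frac{25753}{23861} = \frac{343400833}{209940822 \left(\left(-18081\right) \left(-33618\right)\right)} - \frac{25753}{23861} = \frac{343400833}{209940822 \cdot 607847058} - \frac{25753}{23861} = \frac{343400833}{209940822} \cdot \frac{1}{607847058} - \frac{25753}{23861} = \frac{343400833}{127611911006801676} - \frac{25753}{23861} = - \frac{3286389535964276285815}{3044947808533294791036}$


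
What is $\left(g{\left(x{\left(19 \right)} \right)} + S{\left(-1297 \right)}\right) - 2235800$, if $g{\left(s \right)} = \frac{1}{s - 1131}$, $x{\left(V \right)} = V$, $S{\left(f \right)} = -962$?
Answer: $- \frac{2487279345}{1112} \approx -2.2368 \cdot 10^{6}$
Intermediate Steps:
$g{\left(s \right)} = \frac{1}{-1131 + s}$
$\left(g{\left(x{\left(19 \right)} \right)} + S{\left(-1297 \right)}\right) - 2235800 = \left(\frac{1}{-1131 + 19} - 962\right) - 2235800 = \left(\frac{1}{-1112} - 962\right) - 2235800 = \left(- \frac{1}{1112} - 962\right) - 2235800 = - \frac{1069745}{1112} - 2235800 = - \frac{2487279345}{1112}$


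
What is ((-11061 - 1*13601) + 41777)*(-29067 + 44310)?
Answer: 260883945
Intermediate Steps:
((-11061 - 1*13601) + 41777)*(-29067 + 44310) = ((-11061 - 13601) + 41777)*15243 = (-24662 + 41777)*15243 = 17115*15243 = 260883945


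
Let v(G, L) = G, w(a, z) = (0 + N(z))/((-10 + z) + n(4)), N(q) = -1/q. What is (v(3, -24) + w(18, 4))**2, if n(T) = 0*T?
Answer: 5329/576 ≈ 9.2517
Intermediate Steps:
n(T) = 0
w(a, z) = -1/(z*(-10 + z)) (w(a, z) = (0 - 1/z)/((-10 + z) + 0) = (-1/z)/(-10 + z) = -1/(z*(-10 + z)))
(v(3, -24) + w(18, 4))**2 = (3 - 1/(4*(-10 + 4)))**2 = (3 - 1*1/4/(-6))**2 = (3 - 1*1/4*(-1/6))**2 = (3 + 1/24)**2 = (73/24)**2 = 5329/576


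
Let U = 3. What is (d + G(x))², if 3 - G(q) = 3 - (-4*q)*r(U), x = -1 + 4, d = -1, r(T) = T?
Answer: 1369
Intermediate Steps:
x = 3
G(q) = -12*q (G(q) = 3 - (3 - (-4*q)*3) = 3 - (3 - (-12)*q) = 3 - (3 + 12*q) = 3 + (-3 - 12*q) = -12*q)
(d + G(x))² = (-1 - 12*3)² = (-1 - 36)² = (-37)² = 1369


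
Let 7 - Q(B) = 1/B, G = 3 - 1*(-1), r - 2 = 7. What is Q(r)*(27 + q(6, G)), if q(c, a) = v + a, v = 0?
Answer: 1922/9 ≈ 213.56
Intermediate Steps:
r = 9 (r = 2 + 7 = 9)
G = 4 (G = 3 + 1 = 4)
Q(B) = 7 - 1/B
q(c, a) = a (q(c, a) = 0 + a = a)
Q(r)*(27 + q(6, G)) = (7 - 1/9)*(27 + 4) = (7 - 1*1/9)*31 = (7 - 1/9)*31 = (62/9)*31 = 1922/9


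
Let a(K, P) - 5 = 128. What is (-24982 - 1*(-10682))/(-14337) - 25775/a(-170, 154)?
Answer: -367634275/1906821 ≈ -192.80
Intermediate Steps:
a(K, P) = 133 (a(K, P) = 5 + 128 = 133)
(-24982 - 1*(-10682))/(-14337) - 25775/a(-170, 154) = (-24982 - 1*(-10682))/(-14337) - 25775/133 = (-24982 + 10682)*(-1/14337) - 25775*1/133 = -14300*(-1/14337) - 25775/133 = 14300/14337 - 25775/133 = -367634275/1906821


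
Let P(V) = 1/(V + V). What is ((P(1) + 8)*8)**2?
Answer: 4624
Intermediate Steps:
P(V) = 1/(2*V)
((P(1) + 8)*8)**2 = (((1/2)/1 + 8)*8)**2 = (((1/2)*1 + 8)*8)**2 = ((1/2 + 8)*8)**2 = ((17/2)*8)**2 = 68**2 = 4624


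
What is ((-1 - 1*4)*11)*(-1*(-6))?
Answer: -330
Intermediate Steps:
((-1 - 1*4)*11)*(-1*(-6)) = ((-1 - 4)*11)*6 = -5*11*6 = -55*6 = -330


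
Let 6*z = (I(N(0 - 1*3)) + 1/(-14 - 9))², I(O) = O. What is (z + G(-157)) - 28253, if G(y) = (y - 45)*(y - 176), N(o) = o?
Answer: 61916081/1587 ≈ 39015.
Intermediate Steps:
z = 2450/1587 (z = ((0 - 1*3) + 1/(-14 - 9))²/6 = ((0 - 3) + 1/(-23))²/6 = (-3 - 1/23)²/6 = (-70/23)²/6 = (⅙)*(4900/529) = 2450/1587 ≈ 1.5438)
G(y) = (-176 + y)*(-45 + y) (G(y) = (-45 + y)*(-176 + y) = (-176 + y)*(-45 + y))
(z + G(-157)) - 28253 = (2450/1587 + (7920 + (-157)² - 221*(-157))) - 28253 = (2450/1587 + (7920 + 24649 + 34697)) - 28253 = (2450/1587 + 67266) - 28253 = 106753592/1587 - 28253 = 61916081/1587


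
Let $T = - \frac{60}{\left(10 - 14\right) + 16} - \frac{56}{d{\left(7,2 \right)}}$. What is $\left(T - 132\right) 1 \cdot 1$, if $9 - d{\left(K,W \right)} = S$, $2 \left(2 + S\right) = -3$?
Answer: $- \frac{3537}{25} \approx -141.48$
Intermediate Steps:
$S = - \frac{7}{2}$ ($S = -2 + \frac{1}{2} \left(-3\right) = -2 - \frac{3}{2} = - \frac{7}{2} \approx -3.5$)
$d{\left(K,W \right)} = \frac{25}{2}$ ($d{\left(K,W \right)} = 9 - - \frac{7}{2} = 9 + \frac{7}{2} = \frac{25}{2}$)
$T = - \frac{237}{25}$ ($T = - \frac{60}{\left(10 - 14\right) + 16} - \frac{56}{\frac{25}{2}} = - \frac{60}{-4 + 16} - \frac{112}{25} = - \frac{60}{12} - \frac{112}{25} = \left(-60\right) \frac{1}{12} - \frac{112}{25} = -5 - \frac{112}{25} = - \frac{237}{25} \approx -9.48$)
$\left(T - 132\right) 1 \cdot 1 = \left(- \frac{237}{25} - 132\right) 1 \cdot 1 = \left(- \frac{3537}{25}\right) 1 = - \frac{3537}{25}$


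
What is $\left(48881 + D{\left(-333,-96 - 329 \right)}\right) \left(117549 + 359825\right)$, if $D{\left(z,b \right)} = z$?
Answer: $23175552952$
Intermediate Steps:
$\left(48881 + D{\left(-333,-96 - 329 \right)}\right) \left(117549 + 359825\right) = \left(48881 - 333\right) \left(117549 + 359825\right) = 48548 \cdot 477374 = 23175552952$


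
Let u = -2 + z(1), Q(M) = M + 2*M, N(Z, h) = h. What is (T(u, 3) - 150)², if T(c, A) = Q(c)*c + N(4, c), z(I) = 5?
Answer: 14400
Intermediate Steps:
Q(M) = 3*M
u = 3 (u = -2 + 5 = 3)
T(c, A) = c + 3*c² (T(c, A) = (3*c)*c + c = 3*c² + c = c + 3*c²)
(T(u, 3) - 150)² = (3*(1 + 3*3) - 150)² = (3*(1 + 9) - 150)² = (3*10 - 150)² = (30 - 150)² = (-120)² = 14400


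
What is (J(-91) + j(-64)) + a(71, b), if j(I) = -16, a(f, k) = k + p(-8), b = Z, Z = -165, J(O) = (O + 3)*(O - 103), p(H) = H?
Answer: 16883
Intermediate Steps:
J(O) = (-103 + O)*(3 + O) (J(O) = (3 + O)*(-103 + O) = (-103 + O)*(3 + O))
b = -165
a(f, k) = -8 + k (a(f, k) = k - 8 = -8 + k)
(J(-91) + j(-64)) + a(71, b) = ((-309 + (-91)² - 100*(-91)) - 16) + (-8 - 165) = ((-309 + 8281 + 9100) - 16) - 173 = (17072 - 16) - 173 = 17056 - 173 = 16883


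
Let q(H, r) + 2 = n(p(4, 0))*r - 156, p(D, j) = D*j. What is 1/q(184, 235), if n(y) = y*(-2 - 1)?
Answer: -1/158 ≈ -0.0063291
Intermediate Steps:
n(y) = -3*y (n(y) = y*(-3) = -3*y)
q(H, r) = -158 (q(H, r) = -2 + ((-12*0)*r - 156) = -2 + ((-3*0)*r - 156) = -2 + (0*r - 156) = -2 + (0 - 156) = -2 - 156 = -158)
1/q(184, 235) = 1/(-158) = -1/158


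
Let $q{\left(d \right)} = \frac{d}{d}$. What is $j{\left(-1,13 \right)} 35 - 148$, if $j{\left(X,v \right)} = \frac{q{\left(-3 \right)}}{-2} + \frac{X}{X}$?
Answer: $- \frac{261}{2} \approx -130.5$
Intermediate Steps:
$q{\left(d \right)} = 1$
$j{\left(X,v \right)} = \frac{1}{2}$ ($j{\left(X,v \right)} = 1 \frac{1}{-2} + \frac{X}{X} = 1 \left(- \frac{1}{2}\right) + 1 = - \frac{1}{2} + 1 = \frac{1}{2}$)
$j{\left(-1,13 \right)} 35 - 148 = \frac{1}{2} \cdot 35 - 148 = \frac{35}{2} - 148 = - \frac{261}{2}$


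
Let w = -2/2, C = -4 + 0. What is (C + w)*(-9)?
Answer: 45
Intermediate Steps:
C = -4
w = -1 (w = -2*½ = -1)
(C + w)*(-9) = (-4 - 1)*(-9) = -5*(-9) = 45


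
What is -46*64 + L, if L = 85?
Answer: -2859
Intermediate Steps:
-46*64 + L = -46*64 + 85 = -2944 + 85 = -2859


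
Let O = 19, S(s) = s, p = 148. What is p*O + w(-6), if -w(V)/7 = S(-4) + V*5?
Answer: 3050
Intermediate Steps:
w(V) = 28 - 35*V (w(V) = -7*(-4 + V*5) = -7*(-4 + 5*V) = 28 - 35*V)
p*O + w(-6) = 148*19 + (28 - 35*(-6)) = 2812 + (28 + 210) = 2812 + 238 = 3050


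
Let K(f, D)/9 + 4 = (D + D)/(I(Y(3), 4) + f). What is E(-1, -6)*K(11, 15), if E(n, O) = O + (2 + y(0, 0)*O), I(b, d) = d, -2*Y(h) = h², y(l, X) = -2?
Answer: -144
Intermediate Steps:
Y(h) = -h²/2
E(n, O) = 2 - O (E(n, O) = O + (2 - 2*O) = 2 - O)
K(f, D) = -36 + 18*D/(4 + f) (K(f, D) = -36 + 9*((D + D)/(4 + f)) = -36 + 9*((2*D)/(4 + f)) = -36 + 9*(2*D/(4 + f)) = -36 + 18*D/(4 + f))
E(-1, -6)*K(11, 15) = (2 - 1*(-6))*(18*(-8 + 15 - 2*11)/(4 + 11)) = (2 + 6)*(18*(-8 + 15 - 22)/15) = 8*(18*(1/15)*(-15)) = 8*(-18) = -144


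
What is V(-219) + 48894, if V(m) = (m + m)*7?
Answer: 45828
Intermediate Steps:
V(m) = 14*m (V(m) = (2*m)*7 = 14*m)
V(-219) + 48894 = 14*(-219) + 48894 = -3066 + 48894 = 45828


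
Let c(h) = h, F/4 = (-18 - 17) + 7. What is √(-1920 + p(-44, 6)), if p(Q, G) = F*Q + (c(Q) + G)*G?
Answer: 2*√695 ≈ 52.726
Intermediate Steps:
F = -112 (F = 4*((-18 - 17) + 7) = 4*(-35 + 7) = 4*(-28) = -112)
p(Q, G) = -112*Q + G*(G + Q) (p(Q, G) = -112*Q + (Q + G)*G = -112*Q + (G + Q)*G = -112*Q + G*(G + Q))
√(-1920 + p(-44, 6)) = √(-1920 + (6² - 112*(-44) + 6*(-44))) = √(-1920 + (36 + 4928 - 264)) = √(-1920 + 4700) = √2780 = 2*√695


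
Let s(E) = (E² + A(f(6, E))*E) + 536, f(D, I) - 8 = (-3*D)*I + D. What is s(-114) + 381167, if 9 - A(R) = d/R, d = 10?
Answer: 406664779/1033 ≈ 3.9367e+5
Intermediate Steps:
f(D, I) = 8 + D - 3*D*I (f(D, I) = 8 + ((-3*D)*I + D) = 8 + (-3*D*I + D) = 8 + (D - 3*D*I) = 8 + D - 3*D*I)
A(R) = 9 - 10/R
s(E) = 536 + E² + E*(9 - 10/(14 - 18*E)) (s(E) = (E² + (9 - 10/(8 + 6 - 3*6*E))*E) + 536 = (E² + (9 - 10/(8 + 6 - 18*E))*E) + 536 = (E² + (9 - 10/(14 - 18*E))*E) + 536 = (E² + E*(9 - 10/(14 - 18*E))) + 536 = 536 + E² + E*(9 - 10/(14 - 18*E)))
s(-114) + 381167 = (-3752 + 9*(-114)³ + 74*(-114)² + 4766*(-114))/(-7 + 9*(-114)) + 381167 = (-3752 + 9*(-1481544) + 74*12996 - 543324)/(-7 - 1026) + 381167 = (-3752 - 13333896 + 961704 - 543324)/(-1033) + 381167 = -1/1033*(-12919268) + 381167 = 12919268/1033 + 381167 = 406664779/1033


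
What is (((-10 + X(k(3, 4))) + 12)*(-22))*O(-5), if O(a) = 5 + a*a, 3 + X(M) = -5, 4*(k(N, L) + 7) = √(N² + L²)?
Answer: 3960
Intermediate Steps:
k(N, L) = -7 + √(L² + N²)/4 (k(N, L) = -7 + √(N² + L²)/4 = -7 + √(L² + N²)/4)
X(M) = -8 (X(M) = -3 - 5 = -8)
O(a) = 5 + a²
(((-10 + X(k(3, 4))) + 12)*(-22))*O(-5) = (((-10 - 8) + 12)*(-22))*(5 + (-5)²) = ((-18 + 12)*(-22))*(5 + 25) = -6*(-22)*30 = 132*30 = 3960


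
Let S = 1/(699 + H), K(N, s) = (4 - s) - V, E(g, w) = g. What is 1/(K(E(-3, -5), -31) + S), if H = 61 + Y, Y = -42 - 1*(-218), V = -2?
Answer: 936/34633 ≈ 0.027026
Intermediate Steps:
K(N, s) = 6 - s (K(N, s) = (4 - s) - 1*(-2) = (4 - s) + 2 = 6 - s)
Y = 176 (Y = -42 + 218 = 176)
H = 237 (H = 61 + 176 = 237)
S = 1/936 (S = 1/(699 + 237) = 1/936 ≈ 0.0010684)
1/(K(E(-3, -5), -31) + S) = 1/((6 - 1*(-31)) + 1/936) = 1/((6 + 31) + 1/936) = 1/(37 + 1/936) = 1/(34633/936) = 936/34633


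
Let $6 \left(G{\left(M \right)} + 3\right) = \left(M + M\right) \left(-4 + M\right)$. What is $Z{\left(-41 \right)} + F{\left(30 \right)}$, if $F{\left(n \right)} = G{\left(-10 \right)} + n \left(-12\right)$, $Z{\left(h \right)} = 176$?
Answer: $- \frac{421}{3} \approx -140.33$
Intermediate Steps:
$G{\left(M \right)} = -3 + \frac{M \left(-4 + M\right)}{3}$ ($G{\left(M \right)} = -3 + \frac{\left(M + M\right) \left(-4 + M\right)}{6} = -3 + \frac{2 M \left(-4 + M\right)}{6} = -3 + \frac{M \left(-4 + M\right)}{3}$)
$F{\left(n \right)} = \frac{131}{3} - 12 n$ ($F{\left(n \right)} = \left(-3 - - \frac{40}{3} + \frac{\left(-10\right)^{2}}{3}\right) + n \left(-12\right) = \left(-3 + \frac{40}{3} + \frac{1}{3} \cdot 100\right) - 12 n = \left(-3 + \frac{40}{3} + \frac{100}{3}\right) - 12 n = \frac{131}{3} - 12 n$)
$Z{\left(-41 \right)} + F{\left(30 \right)} = 176 + \left(\frac{131}{3} - 360\right) = 176 - \frac{949}{3} = - \frac{421}{3}$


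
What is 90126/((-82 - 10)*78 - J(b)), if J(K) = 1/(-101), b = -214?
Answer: -9102726/724775 ≈ -12.559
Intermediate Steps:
J(K) = -1/101
90126/((-82 - 10)*78 - J(b)) = 90126/((-82 - 10)*78 - 1*(-1/101)) = 90126/(-92*78 + 1/101) = 90126/(-7176 + 1/101) = 90126/(-724775/101) = 90126*(-101/724775) = -9102726/724775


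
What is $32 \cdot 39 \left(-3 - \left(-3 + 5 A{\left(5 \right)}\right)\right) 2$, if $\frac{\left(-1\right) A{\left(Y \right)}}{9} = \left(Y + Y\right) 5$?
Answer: $5616000$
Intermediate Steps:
$A{\left(Y \right)} = - 90 Y$ ($A{\left(Y \right)} = - 9 \left(Y + Y\right) 5 = - 9 \cdot 2 Y 5 = - 9 \cdot 10 Y = - 90 Y$)
$32 \cdot 39 \left(-3 - \left(-3 + 5 A{\left(5 \right)}\right)\right) 2 = 32 \cdot 39 \left(-3 - \left(-3 + 5 \left(\left(-90\right) 5\right)\right)\right) 2 = 1248 \left(-3 + \left(3 - -2250\right)\right) 2 = 1248 \left(-3 + \left(3 + 2250\right)\right) 2 = 1248 \left(-3 + 2253\right) 2 = 1248 \cdot 2250 \cdot 2 = 1248 \cdot 4500 = 5616000$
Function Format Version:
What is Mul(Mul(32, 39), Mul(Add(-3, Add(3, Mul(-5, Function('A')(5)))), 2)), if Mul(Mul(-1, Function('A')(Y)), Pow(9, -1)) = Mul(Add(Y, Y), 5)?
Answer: 5616000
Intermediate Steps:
Function('A')(Y) = Mul(-90, Y) (Function('A')(Y) = Mul(-9, Mul(Add(Y, Y), 5)) = Mul(-9, Mul(Mul(2, Y), 5)) = Mul(-9, Mul(10, Y)) = Mul(-90, Y))
Mul(Mul(32, 39), Mul(Add(-3, Add(3, Mul(-5, Function('A')(5)))), 2)) = Mul(Mul(32, 39), Mul(Add(-3, Add(3, Mul(-5, Mul(-90, 5)))), 2)) = Mul(1248, Mul(Add(-3, Add(3, Mul(-5, -450))), 2)) = Mul(1248, Mul(Add(-3, Add(3, 2250)), 2)) = Mul(1248, Mul(Add(-3, 2253), 2)) = Mul(1248, Mul(2250, 2)) = Mul(1248, 4500) = 5616000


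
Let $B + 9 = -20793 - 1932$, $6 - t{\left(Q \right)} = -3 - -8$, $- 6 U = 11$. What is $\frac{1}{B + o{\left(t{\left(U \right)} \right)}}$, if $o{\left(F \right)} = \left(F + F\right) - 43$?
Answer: $- \frac{1}{22775} \approx -4.3908 \cdot 10^{-5}$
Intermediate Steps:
$U = - \frac{11}{6}$ ($U = \left(- \frac{1}{6}\right) 11 = - \frac{11}{6} \approx -1.8333$)
$t{\left(Q \right)} = 1$ ($t{\left(Q \right)} = 6 - \left(-3 - -8\right) = 6 - \left(-3 + 8\right) = 6 - 5 = 1$)
$o{\left(F \right)} = -43 + 2 F$ ($o{\left(F \right)} = 2 F - 43 = -43 + 2 F$)
$B = -22734$ ($B = -9 - 22725 = -22734$)
$\frac{1}{B + o{\left(t{\left(U \right)} \right)}} = \frac{1}{-22734 + \left(-43 + 2 \cdot 1\right)} = \frac{1}{-22734 + \left(-43 + 2\right)} = \frac{1}{-22734 - 41} = \frac{1}{-22775} = - \frac{1}{22775}$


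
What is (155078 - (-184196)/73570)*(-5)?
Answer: -5704636328/7357 ≈ -7.7540e+5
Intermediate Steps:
(155078 - (-184196)/73570)*(-5) = (155078 - 1*(-92098/36785))*(-5) = (155078 + 92098/36785)*(-5) = (5704636328/36785)*(-5) = -5704636328/7357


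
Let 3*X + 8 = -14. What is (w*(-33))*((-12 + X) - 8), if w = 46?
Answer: 41492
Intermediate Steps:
X = -22/3 (X = -8/3 + (⅓)*(-14) = -8/3 - 14/3 = -22/3 ≈ -7.3333)
(w*(-33))*((-12 + X) - 8) = (46*(-33))*((-12 - 22/3) - 8) = -1518*(-58/3 - 8) = -1518*(-82/3) = 41492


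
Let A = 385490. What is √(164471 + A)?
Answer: √549961 ≈ 741.59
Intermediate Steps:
√(164471 + A) = √(164471 + 385490) = √549961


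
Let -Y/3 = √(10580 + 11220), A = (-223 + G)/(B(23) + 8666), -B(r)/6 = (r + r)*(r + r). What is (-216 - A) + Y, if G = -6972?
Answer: -175535/806 - 30*√218 ≈ -660.73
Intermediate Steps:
B(r) = -24*r² (B(r) = -6*(r + r)*(r + r) = -6*2*r*2*r = -24*r²)
A = 1439/806 (A = (-223 - 6972)/(-24*23² + 8666) = -7195/(-24*529 + 8666) = -7195/(-12696 + 8666) = -7195/(-4030) = -7195*(-1/4030) = 1439/806 ≈ 1.7854)
Y = -30*√218 (Y = -3*√(10580 + 11220) = -30*√218 ≈ -442.94)
(-216 - A) + Y = (-216 - 1*1439/806) - 30*√218 = (-216 - 1439/806) - 30*√218 = -175535/806 - 30*√218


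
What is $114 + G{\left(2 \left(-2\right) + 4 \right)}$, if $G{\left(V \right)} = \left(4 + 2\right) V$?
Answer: $114$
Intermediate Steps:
$G{\left(V \right)} = 6 V$
$114 + G{\left(2 \left(-2\right) + 4 \right)} = 114 + 6 \left(2 \left(-2\right) + 4\right) = 114 + 6 \left(-4 + 4\right) = 114 + 6 \cdot 0 = 114 + 0 = 114$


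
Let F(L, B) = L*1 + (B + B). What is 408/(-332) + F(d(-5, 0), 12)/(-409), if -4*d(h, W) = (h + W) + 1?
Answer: -43793/33947 ≈ -1.2900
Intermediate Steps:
d(h, W) = -1/4 - W/4 - h/4 (d(h, W) = -((h + W) + 1)/4 = -((W + h) + 1)/4 = -(1 + W + h)/4 = -1/4 - W/4 - h/4)
F(L, B) = L + 2*B
408/(-332) + F(d(-5, 0), 12)/(-409) = 408/(-332) + ((-1/4 - 1/4*0 - 1/4*(-5)) + 2*12)/(-409) = 408*(-1/332) + ((-1/4 + 0 + 5/4) + 24)*(-1/409) = -102/83 + (1 + 24)*(-1/409) = -102/83 + 25*(-1/409) = -102/83 - 25/409 = -43793/33947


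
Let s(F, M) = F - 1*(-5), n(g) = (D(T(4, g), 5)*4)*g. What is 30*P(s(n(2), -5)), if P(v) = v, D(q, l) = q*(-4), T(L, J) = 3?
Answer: -2730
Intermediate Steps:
D(q, l) = -4*q
n(g) = -48*g (n(g) = (-4*3*4)*g = (-12*4)*g = -48*g)
s(F, M) = 5 + F (s(F, M) = F + 5 = 5 + F)
30*P(s(n(2), -5)) = 30*(5 - 48*2) = 30*(5 - 96) = 30*(-91) = -2730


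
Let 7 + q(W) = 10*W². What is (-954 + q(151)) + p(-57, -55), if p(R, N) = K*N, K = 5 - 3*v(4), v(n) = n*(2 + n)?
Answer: 230734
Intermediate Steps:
K = -67 (K = 5 - 12*(2 + 4) = 5 - 12*6 = 5 - 3*24 = 5 - 72 = -67)
q(W) = -7 + 10*W²
p(R, N) = -67*N
(-954 + q(151)) + p(-57, -55) = (-954 + (-7 + 10*151²)) - 67*(-55) = (-954 + (-7 + 10*22801)) + 3685 = (-954 + (-7 + 228010)) + 3685 = (-954 + 228003) + 3685 = 227049 + 3685 = 230734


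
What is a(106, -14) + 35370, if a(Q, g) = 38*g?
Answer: 34838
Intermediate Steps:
a(106, -14) + 35370 = 38*(-14) + 35370 = -532 + 35370 = 34838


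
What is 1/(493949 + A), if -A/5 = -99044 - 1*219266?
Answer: 1/2085499 ≈ 4.7950e-7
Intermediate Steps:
A = 1591550 (A = -5*(-99044 - 1*219266) = -5*(-99044 - 219266) = -5*(-318310) = 1591550)
1/(493949 + A) = 1/(493949 + 1591550) = 1/2085499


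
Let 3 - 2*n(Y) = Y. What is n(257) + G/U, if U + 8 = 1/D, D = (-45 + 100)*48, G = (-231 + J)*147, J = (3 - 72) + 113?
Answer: 1426303/431 ≈ 3309.3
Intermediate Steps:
n(Y) = 3/2 - Y/2
J = 44 (J = -69 + 113 = 44)
G = -27489 (G = (-231 + 44)*147 = -187*147 = -27489)
D = 2640 (D = 55*48 = 2640)
U = -21119/2640 (U = -8 + 1/2640 = -21119/2640 ≈ -7.9996)
n(257) + G/U = (3/2 - 1/2*257) - 27489/(-21119/2640) = (3/2 - 257/2) - 27489*(-2640/21119) = -127 + 1481040/431 = 1426303/431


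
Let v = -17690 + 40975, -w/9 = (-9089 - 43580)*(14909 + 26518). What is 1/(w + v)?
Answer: 1/19637291252 ≈ 5.0924e-11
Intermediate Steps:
w = 19637267967 (w = -9*(-9089 - 43580)*(14909 + 26518) = -(-474021)*41427 = -9*(-2181918663) = 19637267967)
v = 23285
1/(w + v) = 1/(19637267967 + 23285) = 1/19637291252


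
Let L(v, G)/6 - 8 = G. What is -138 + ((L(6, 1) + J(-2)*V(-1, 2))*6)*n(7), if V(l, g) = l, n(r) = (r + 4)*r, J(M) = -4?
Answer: 26658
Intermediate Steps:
L(v, G) = 48 + 6*G
n(r) = r*(4 + r) (n(r) = (4 + r)*r = r*(4 + r))
-138 + ((L(6, 1) + J(-2)*V(-1, 2))*6)*n(7) = -138 + (((48 + 6*1) - 4*(-1))*6)*(7*(4 + 7)) = -138 + (((48 + 6) + 4)*6)*(7*11) = -138 + ((54 + 4)*6)*77 = -138 + (58*6)*77 = -138 + 348*77 = -138 + 26796 = 26658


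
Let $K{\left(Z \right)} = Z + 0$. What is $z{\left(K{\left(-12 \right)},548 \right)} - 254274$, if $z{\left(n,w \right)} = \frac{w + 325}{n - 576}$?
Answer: $- \frac{49837995}{196} \approx -2.5428 \cdot 10^{5}$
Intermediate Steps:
$K{\left(Z \right)} = Z$
$z{\left(n,w \right)} = \frac{325 + w}{-576 + n}$
$z{\left(K{\left(-12 \right)},548 \right)} - 254274 = \frac{325 + 548}{-576 - 12} - 254274 = \frac{1}{-588} \cdot 873 - 254274 = \left(- \frac{1}{588}\right) 873 - 254274 = - \frac{291}{196} - 254274 = - \frac{49837995}{196}$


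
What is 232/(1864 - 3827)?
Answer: -232/1963 ≈ -0.11819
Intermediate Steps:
232/(1864 - 3827) = 232/(-1963) = 232*(-1/1963) = -232/1963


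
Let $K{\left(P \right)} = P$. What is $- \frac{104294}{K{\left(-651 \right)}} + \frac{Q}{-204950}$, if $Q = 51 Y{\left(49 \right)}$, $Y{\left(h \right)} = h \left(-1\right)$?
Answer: $\frac{21376682149}{133422450} \approx 160.22$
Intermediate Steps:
$Y{\left(h \right)} = - h$
$Q = -2499$ ($Q = 51 \left(\left(-1\right) 49\right) = 51 \left(-49\right) = -2499$)
$- \frac{104294}{K{\left(-651 \right)}} + \frac{Q}{-204950} = - \frac{104294}{-651} - \frac{2499}{-204950} = \left(-104294\right) \left(- \frac{1}{651}\right) - - \frac{2499}{204950} = \frac{104294}{651} + \frac{2499}{204950} = \frac{21376682149}{133422450}$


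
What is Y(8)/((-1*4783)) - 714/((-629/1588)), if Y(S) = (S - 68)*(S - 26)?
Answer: 318967008/176971 ≈ 1802.4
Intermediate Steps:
Y(S) = (-68 + S)*(-26 + S)
Y(8)/((-1*4783)) - 714/((-629/1588)) = (1768 + 8² - 94*8)/((-1*4783)) - 714/((-629/1588)) = (1768 + 64 - 752)/(-4783) - 714/((-629*1/1588)) = 1080*(-1/4783) - 714/(-629/1588) = -1080/4783 - 714*(-1588/629) = -1080/4783 + 66696/37 = 318967008/176971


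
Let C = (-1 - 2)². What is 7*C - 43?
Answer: 20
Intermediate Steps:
C = 9 (C = (-3)² = 9)
7*C - 43 = 7*9 - 43 = 63 - 43 = 20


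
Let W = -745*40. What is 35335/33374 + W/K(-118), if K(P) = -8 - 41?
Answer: 26926395/44198 ≈ 609.22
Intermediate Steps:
K(P) = -49
W = -29800
35335/33374 + W/K(-118) = 35335/33374 - 29800/(-49) = 35335*(1/33374) - 29800*(-1/49) = 955/902 + 29800/49 = 26926395/44198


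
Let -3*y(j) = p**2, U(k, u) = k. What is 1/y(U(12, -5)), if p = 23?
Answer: -3/529 ≈ -0.0056711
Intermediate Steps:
y(j) = -529/3 (y(j) = -1/3*23**2 = -1/3*529 = -529/3)
1/y(U(12, -5)) = 1/(-529/3) = -3/529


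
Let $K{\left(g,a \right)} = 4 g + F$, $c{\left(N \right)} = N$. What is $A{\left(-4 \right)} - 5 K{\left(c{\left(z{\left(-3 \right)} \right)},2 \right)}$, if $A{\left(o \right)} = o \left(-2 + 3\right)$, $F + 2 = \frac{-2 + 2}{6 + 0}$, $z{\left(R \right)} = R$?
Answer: $66$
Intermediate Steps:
$F = -2$ ($F = -2 + \frac{-2 + 2}{6 + 0} = -2 + \frac{0}{6} = -2 + 0 \cdot \frac{1}{6} = -2 + 0 = -2$)
$A{\left(o \right)} = o$ ($A{\left(o \right)} = o 1 = o$)
$K{\left(g,a \right)} = -2 + 4 g$ ($K{\left(g,a \right)} = 4 g - 2 = -2 + 4 g$)
$A{\left(-4 \right)} - 5 K{\left(c{\left(z{\left(-3 \right)} \right)},2 \right)} = -4 - 5 \left(-2 + 4 \left(-3\right)\right) = -4 - 5 \left(-2 - 12\right) = -4 - -70 = -4 + 70 = 66$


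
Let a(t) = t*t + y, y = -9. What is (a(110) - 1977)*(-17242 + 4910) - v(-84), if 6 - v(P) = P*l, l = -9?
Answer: -124725098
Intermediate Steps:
a(t) = -9 + t**2 (a(t) = t*t - 9 = t**2 - 9 = -9 + t**2)
v(P) = 6 + 9*P (v(P) = 6 - P*(-9) = 6 - (-9)*P = 6 + 9*P)
(a(110) - 1977)*(-17242 + 4910) - v(-84) = ((-9 + 110**2) - 1977)*(-17242 + 4910) - (6 + 9*(-84)) = ((-9 + 12100) - 1977)*(-12332) - (6 - 756) = (12091 - 1977)*(-12332) - 1*(-750) = 10114*(-12332) + 750 = -124725848 + 750 = -124725098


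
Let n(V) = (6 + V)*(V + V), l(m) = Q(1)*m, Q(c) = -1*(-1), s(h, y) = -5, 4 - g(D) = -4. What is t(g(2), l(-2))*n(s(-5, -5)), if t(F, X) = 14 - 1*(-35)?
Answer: -490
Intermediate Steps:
g(D) = 8 (g(D) = 4 - 1*(-4) = 4 + 4 = 8)
Q(c) = 1
l(m) = m (l(m) = 1*m = m)
t(F, X) = 49 (t(F, X) = 14 + 35 = 49)
n(V) = 2*V*(6 + V) (n(V) = (6 + V)*(2*V) = 2*V*(6 + V))
t(g(2), l(-2))*n(s(-5, -5)) = 49*(2*(-5)*(6 - 5)) = 49*(2*(-5)*1) = 49*(-10) = -490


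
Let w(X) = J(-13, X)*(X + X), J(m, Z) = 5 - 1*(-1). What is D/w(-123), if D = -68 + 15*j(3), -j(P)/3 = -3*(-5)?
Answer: 743/1476 ≈ 0.50339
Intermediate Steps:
J(m, Z) = 6 (J(m, Z) = 5 + 1 = 6)
j(P) = -45 (j(P) = -(-9)*(-5) = -3*15 = -45)
w(X) = 12*X (w(X) = 6*(X + X) = 6*(2*X) = 12*X)
D = -743 (D = -68 + 15*(-45) = -68 - 675 = -743)
D/w(-123) = -743/(12*(-123)) = -743/(-1476) = -743*(-1/1476) = 743/1476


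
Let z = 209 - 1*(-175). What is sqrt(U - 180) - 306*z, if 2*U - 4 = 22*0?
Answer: -117504 + I*sqrt(178) ≈ -1.175e+5 + 13.342*I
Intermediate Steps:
U = 2 (U = 2 + (22*0)/2 = 2 + (1/2)*0 = 2 + 0 = 2)
z = 384 (z = 209 + 175 = 384)
sqrt(U - 180) - 306*z = sqrt(2 - 180) - 306*384 = sqrt(-178) - 117504 = I*sqrt(178) - 117504 = -117504 + I*sqrt(178)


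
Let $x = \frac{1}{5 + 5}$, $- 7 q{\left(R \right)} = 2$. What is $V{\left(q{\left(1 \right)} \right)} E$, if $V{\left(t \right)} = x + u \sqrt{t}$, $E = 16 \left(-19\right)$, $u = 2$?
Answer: $- \frac{152}{5} - \frac{608 i \sqrt{14}}{7} \approx -30.4 - 324.99 i$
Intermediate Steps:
$q{\left(R \right)} = - \frac{2}{7}$ ($q{\left(R \right)} = \left(- \frac{1}{7}\right) 2 = - \frac{2}{7}$)
$x = \frac{1}{10} \approx 0.1$
$E = -304$
$V{\left(t \right)} = \frac{1}{10} + 2 \sqrt{t}$
$V{\left(q{\left(1 \right)} \right)} E = \left(\frac{1}{10} + 2 \sqrt{- \frac{2}{7}}\right) \left(-304\right) = \left(\frac{1}{10} + 2 \frac{i \sqrt{14}}{7}\right) \left(-304\right) = \left(\frac{1}{10} + \frac{2 i \sqrt{14}}{7}\right) \left(-304\right) = - \frac{152}{5} - \frac{608 i \sqrt{14}}{7}$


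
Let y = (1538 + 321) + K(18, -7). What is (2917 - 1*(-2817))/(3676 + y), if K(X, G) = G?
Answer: 2867/2764 ≈ 1.0373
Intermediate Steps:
y = 1852 (y = (1538 + 321) - 7 = 1859 - 7 = 1852)
(2917 - 1*(-2817))/(3676 + y) = (2917 - 1*(-2817))/(3676 + 1852) = (2917 + 2817)/5528 = 5734*(1/5528) = 2867/2764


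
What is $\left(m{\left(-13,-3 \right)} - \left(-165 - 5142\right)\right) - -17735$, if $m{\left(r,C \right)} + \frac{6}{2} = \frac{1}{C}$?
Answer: $\frac{69116}{3} \approx 23039.0$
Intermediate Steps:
$m{\left(r,C \right)} = -3 + \frac{1}{C}$
$\left(m{\left(-13,-3 \right)} - \left(-165 - 5142\right)\right) - -17735 = \left(\left(-3 + \frac{1}{-3}\right) - \left(-165 - 5142\right)\right) - -17735 = \left(\left(-3 - \frac{1}{3}\right) - \left(-165 - 5142\right)\right) + 17735 = \left(- \frac{10}{3} - -5307\right) + 17735 = \left(- \frac{10}{3} + 5307\right) + 17735 = \frac{15911}{3} + 17735 = \frac{69116}{3}$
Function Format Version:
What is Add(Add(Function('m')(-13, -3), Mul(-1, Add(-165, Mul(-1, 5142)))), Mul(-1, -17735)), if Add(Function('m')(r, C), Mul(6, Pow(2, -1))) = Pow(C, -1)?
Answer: Rational(69116, 3) ≈ 23039.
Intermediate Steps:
Function('m')(r, C) = Add(-3, Pow(C, -1))
Add(Add(Function('m')(-13, -3), Mul(-1, Add(-165, Mul(-1, 5142)))), Mul(-1, -17735)) = Add(Add(Add(-3, Pow(-3, -1)), Mul(-1, Add(-165, Mul(-1, 5142)))), Mul(-1, -17735)) = Add(Add(Add(-3, Rational(-1, 3)), Mul(-1, Add(-165, -5142))), 17735) = Add(Add(Rational(-10, 3), Mul(-1, -5307)), 17735) = Add(Add(Rational(-10, 3), 5307), 17735) = Add(Rational(15911, 3), 17735) = Rational(69116, 3)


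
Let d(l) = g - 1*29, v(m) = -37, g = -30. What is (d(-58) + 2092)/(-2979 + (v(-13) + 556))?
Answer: -2033/2460 ≈ -0.82642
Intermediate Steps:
d(l) = -59 (d(l) = -30 - 1*29 = -30 - 29 = -59)
(d(-58) + 2092)/(-2979 + (v(-13) + 556)) = (-59 + 2092)/(-2979 + (-37 + 556)) = 2033/(-2979 + 519) = 2033/(-2460) = 2033*(-1/2460) = -2033/2460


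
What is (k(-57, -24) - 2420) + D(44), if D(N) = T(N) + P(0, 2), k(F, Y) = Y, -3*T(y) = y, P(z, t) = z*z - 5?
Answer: -7391/3 ≈ -2463.7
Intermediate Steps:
P(z, t) = -5 + z² (P(z, t) = z² - 5 = -5 + z²)
T(y) = -y/3
D(N) = -5 - N/3 (D(N) = -N/3 + (-5 + 0²) = -N/3 + (-5 + 0) = -N/3 - 5 = -5 - N/3)
(k(-57, -24) - 2420) + D(44) = (-24 - 2420) + (-5 - ⅓*44) = -2444 + (-5 - 44/3) = -2444 - 59/3 = -7391/3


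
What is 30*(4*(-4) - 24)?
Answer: -1200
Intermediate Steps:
30*(4*(-4) - 24) = 30*(-16 - 24) = 30*(-40) = -1200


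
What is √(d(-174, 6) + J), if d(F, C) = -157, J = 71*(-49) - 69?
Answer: I*√3705 ≈ 60.869*I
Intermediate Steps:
J = -3548 (J = -3479 - 69 = -3548)
√(d(-174, 6) + J) = √(-157 - 3548) = √(-3705) = I*√3705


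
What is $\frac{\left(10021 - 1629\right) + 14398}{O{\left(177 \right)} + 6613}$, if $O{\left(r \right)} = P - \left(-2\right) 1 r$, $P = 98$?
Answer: $\frac{4558}{1413} \approx 3.2258$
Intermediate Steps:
$O{\left(r \right)} = 98 + 2 r$ ($O{\left(r \right)} = 98 - \left(-2\right) 1 r = 98 - - 2 r = 98 + 2 r$)
$\frac{\left(10021 - 1629\right) + 14398}{O{\left(177 \right)} + 6613} = \frac{\left(10021 - 1629\right) + 14398}{\left(98 + 2 \cdot 177\right) + 6613} = \frac{8392 + 14398}{\left(98 + 354\right) + 6613} = \frac{22790}{452 + 6613} = \frac{22790}{7065} = 22790 \cdot \frac{1}{7065} = \frac{4558}{1413}$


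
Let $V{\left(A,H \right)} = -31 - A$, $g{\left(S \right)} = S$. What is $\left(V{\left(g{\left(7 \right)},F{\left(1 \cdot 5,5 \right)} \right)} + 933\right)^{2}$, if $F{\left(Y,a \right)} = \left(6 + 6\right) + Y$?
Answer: $801025$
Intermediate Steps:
$F{\left(Y,a \right)} = 12 + Y$
$\left(V{\left(g{\left(7 \right)},F{\left(1 \cdot 5,5 \right)} \right)} + 933\right)^{2} = \left(\left(-31 - 7\right) + 933\right)^{2} = \left(-38 + 933\right)^{2} = 895^{2} = 801025$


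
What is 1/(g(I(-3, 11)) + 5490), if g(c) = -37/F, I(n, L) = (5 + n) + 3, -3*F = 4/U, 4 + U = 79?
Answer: 4/30285 ≈ 0.00013208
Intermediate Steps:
U = 75 (U = -4 + 79 = 75)
F = -4/225 (F = -4/(3*75) = -⅓*4/75 = -4/225 ≈ -0.017778)
I(n, L) = 8 + n
g(c) = 8325/4 (g(c) = -37/(-4/225) = -37*(-225/4) = 8325/4)
1/(g(I(-3, 11)) + 5490) = 1/(8325/4 + 5490) = 1/(30285/4) = 4/30285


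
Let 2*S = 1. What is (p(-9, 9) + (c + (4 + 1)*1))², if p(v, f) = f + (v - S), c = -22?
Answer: 1225/4 ≈ 306.25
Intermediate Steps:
S = ½ (S = (½)*1 = ½ ≈ 0.50000)
p(v, f) = -½ + f + v (p(v, f) = f + (v - 1*½) = f + (v - ½) = f + (-½ + v) = -½ + f + v)
(p(-9, 9) + (c + (4 + 1)*1))² = ((-½ + 9 - 9) + (-22 + (4 + 1)*1))² = (-½ + (-22 + 5*1))² = (-½ + (-22 + 5))² = (-½ - 17)² = (-35/2)² = 1225/4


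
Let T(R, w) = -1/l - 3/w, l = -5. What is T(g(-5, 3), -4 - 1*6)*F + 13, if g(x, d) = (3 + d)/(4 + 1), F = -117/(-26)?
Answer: 61/4 ≈ 15.250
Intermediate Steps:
F = 9/2 (F = -117*(-1/26) = 9/2 ≈ 4.5000)
g(x, d) = ⅗ + d/5 (g(x, d) = (3 + d)/5 = (3 + d)*(⅕) = ⅗ + d/5)
T(R, w) = ⅕ - 3/w (T(R, w) = -1/(-5) - 3/w = -1*(-⅕) - 3/w = ⅕ - 3/w)
T(g(-5, 3), -4 - 1*6)*F + 13 = ((-15 + (-4 - 1*6))/(5*(-4 - 1*6)))*(9/2) + 13 = ((-15 + (-4 - 6))/(5*(-4 - 6)))*(9/2) + 13 = ((⅕)*(-15 - 10)/(-10))*(9/2) + 13 = ((⅕)*(-⅒)*(-25))*(9/2) + 13 = (½)*(9/2) + 13 = 9/4 + 13 = 61/4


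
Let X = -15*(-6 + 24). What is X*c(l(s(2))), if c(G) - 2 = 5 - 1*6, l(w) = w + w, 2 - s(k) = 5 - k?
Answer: -270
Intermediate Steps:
X = -270 (X = -15*18 = -270)
s(k) = -3 + k (s(k) = 2 - (5 - k) = 2 + (-5 + k) = -3 + k)
l(w) = 2*w
c(G) = 1 (c(G) = 2 + (5 - 1*6) = 2 + (5 - 6) = 2 - 1 = 1)
X*c(l(s(2))) = -270*1 = -270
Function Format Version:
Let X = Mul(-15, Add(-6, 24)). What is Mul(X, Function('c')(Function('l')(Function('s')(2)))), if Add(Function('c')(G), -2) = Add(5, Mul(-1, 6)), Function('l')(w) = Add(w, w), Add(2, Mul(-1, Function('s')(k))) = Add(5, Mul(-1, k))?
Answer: -270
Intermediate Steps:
X = -270 (X = Mul(-15, 18) = -270)
Function('s')(k) = Add(-3, k) (Function('s')(k) = Add(2, Mul(-1, Add(5, Mul(-1, k)))) = Add(2, Add(-5, k)) = Add(-3, k))
Function('l')(w) = Mul(2, w)
Function('c')(G) = 1 (Function('c')(G) = Add(2, Add(5, Mul(-1, 6))) = Add(2, Add(5, -6)) = Add(2, -1) = 1)
Mul(X, Function('c')(Function('l')(Function('s')(2)))) = Mul(-270, 1) = -270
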